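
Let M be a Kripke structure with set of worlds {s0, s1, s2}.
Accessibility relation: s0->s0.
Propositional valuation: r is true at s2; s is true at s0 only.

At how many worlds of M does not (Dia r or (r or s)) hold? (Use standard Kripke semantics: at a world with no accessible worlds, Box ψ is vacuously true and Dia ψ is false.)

1

Recall that Dia ψ holds at a world iff ψ holds at some accessible world.
Let φ = not (Dia r or (r or s)). Evaluate φ at each world:
  s0 (successors {s0}): φ is false.
  s1 (successors ∅): φ is true.
  s2 (successors ∅): φ is false.
For instance, at s0:
  At s0: Dia r or (r or s) is true, so not (Dia r or (r or s)) is false.
    At s0: Dia r is false, r or s is true, so Dia r or (r or s) is true.
      At s0: Dia r requires r at some successor in {s0}.
        At s0: r is false.
      So Dia r is false at s0.
Satisfying worlds: {s1}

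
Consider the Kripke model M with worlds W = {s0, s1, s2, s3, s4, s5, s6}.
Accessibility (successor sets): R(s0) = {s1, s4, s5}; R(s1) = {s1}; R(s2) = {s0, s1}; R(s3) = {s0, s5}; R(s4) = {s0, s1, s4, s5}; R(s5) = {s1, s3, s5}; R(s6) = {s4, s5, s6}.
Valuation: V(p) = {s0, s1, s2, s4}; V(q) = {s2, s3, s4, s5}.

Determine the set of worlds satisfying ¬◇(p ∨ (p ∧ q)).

none

Let φ = ¬◇(p ∨ (p ∧ q)). Evaluate φ at each world:
  s0 (successors {s1, s4, s5}): φ is false.
  s1 (successors {s1}): φ is false.
  s2 (successors {s0, s1}): φ is false.
  s3 (successors {s0, s5}): φ is false.
  s4 (successors {s0, s1, s4, s5}): φ is false.
  s5 (successors {s1, s3, s5}): φ is false.
  s6 (successors {s4, s5, s6}): φ is false.
For instance, at s4:
  At s4: ◇(p ∨ (p ∧ q)) is true, so ¬◇(p ∨ (p ∧ q)) is false.
    At s4: ◇(p ∨ (p ∧ q)) requires p ∨ (p ∧ q) at some successor in {s0, s1, s4, s5}.
      p ∨ (p ∧ q) holds at s0, so ◇(p ∨ (p ∧ q)) is true at s4.
Satisfying worlds: none.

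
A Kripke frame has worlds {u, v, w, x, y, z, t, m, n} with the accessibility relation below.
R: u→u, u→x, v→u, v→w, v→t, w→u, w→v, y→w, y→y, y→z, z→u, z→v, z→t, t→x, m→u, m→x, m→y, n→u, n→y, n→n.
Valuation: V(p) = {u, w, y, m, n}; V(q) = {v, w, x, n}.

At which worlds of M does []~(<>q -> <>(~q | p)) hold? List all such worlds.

Recall that []ψ holds at a world iff ψ holds at every accessible world, and <>ψ holds iff ψ holds at some accessible world.
Let φ = []~(<>q -> <>(~q | p)). Evaluate φ at each world:
  u (successors {u, x}): φ is false.
  v (successors {u, w, t}): φ is false.
  w (successors {u, v}): φ is false.
  x (successors ∅): φ is true.
  y (successors {w, y, z}): φ is false.
  z (successors {u, v, t}): φ is false.
  t (successors {x}): φ is false.
  m (successors {u, x, y}): φ is false.
  n (successors {u, y, n}): φ is false.
For instance, at m:
  At m: []~(<>q -> <>(~q | p)) requires ~(<>q -> <>(~q | p)) at every successor {u, x, y}.
    ~(<>q -> <>(~q | p)) fails at u, so []~(<>q -> <>(~q | p)) is false at m.
      At u: <>q -> <>(~q | p) is true, so ~(<>q -> <>(~q | p)) is false.
Satisfying worlds: {x}

x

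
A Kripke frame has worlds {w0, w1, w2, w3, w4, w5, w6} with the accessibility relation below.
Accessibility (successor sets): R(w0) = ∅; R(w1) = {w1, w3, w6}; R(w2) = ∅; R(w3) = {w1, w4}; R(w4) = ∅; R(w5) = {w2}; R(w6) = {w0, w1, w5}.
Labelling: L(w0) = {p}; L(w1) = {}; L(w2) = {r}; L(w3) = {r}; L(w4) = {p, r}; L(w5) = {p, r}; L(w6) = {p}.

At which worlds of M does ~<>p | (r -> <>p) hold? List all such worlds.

w0, w1, w2, w3, w4, w5, w6

Let φ = ~<>p | (r -> <>p). Evaluate φ at each world:
  w0 (successors ∅): φ is true.
  w1 (successors {w1, w3, w6}): φ is true.
  w2 (successors ∅): φ is true.
  w3 (successors {w1, w4}): φ is true.
  w4 (successors ∅): φ is true.
  w5 (successors {w2}): φ is true.
  w6 (successors {w0, w1, w5}): φ is true.
For instance, at w5:
  At w5: ~<>p is true, r -> <>p is false, so ~<>p | (r -> <>p) is true.
    At w5: <>p is false, so ~<>p is true.
      At w5: <>p requires p at some successor in {w2}.
        At w2: p is false.
      So <>p is false at w5.
    At w5: r is true, <>p is false, so r -> <>p is false.
      At w5: <>p requires p at some successor in {w2}.
        At w2: p is false.
      So <>p is false at w5.
Satisfying worlds: {w0, w1, w2, w3, w4, w5, w6}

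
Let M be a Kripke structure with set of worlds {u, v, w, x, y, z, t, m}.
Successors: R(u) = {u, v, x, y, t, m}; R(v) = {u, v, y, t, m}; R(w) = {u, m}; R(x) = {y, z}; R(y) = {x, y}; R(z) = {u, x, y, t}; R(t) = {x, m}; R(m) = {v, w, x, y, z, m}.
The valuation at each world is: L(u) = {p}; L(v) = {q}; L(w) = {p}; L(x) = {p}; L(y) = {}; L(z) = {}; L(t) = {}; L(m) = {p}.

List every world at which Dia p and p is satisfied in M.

u, w, m

Recall that Dia ψ holds at a world iff ψ holds at some accessible world.
Let φ = Dia p and p. Evaluate φ at each world:
  u (successors {u, v, x, y, t, m}): φ is true.
  v (successors {u, v, y, t, m}): φ is false.
  w (successors {u, m}): φ is true.
  x (successors {y, z}): φ is false.
  y (successors {x, y}): φ is false.
  z (successors {u, x, y, t}): φ is false.
  t (successors {x, m}): φ is false.
  m (successors {v, w, x, y, z, m}): φ is true.
For instance, at z:
  At z: Dia p is true, p is false, so Dia p and p is false.
    At z: Dia p requires p at some successor in {u, x, y, t}.
      p holds at u, so Dia p is true at z.
Satisfying worlds: {u, w, m}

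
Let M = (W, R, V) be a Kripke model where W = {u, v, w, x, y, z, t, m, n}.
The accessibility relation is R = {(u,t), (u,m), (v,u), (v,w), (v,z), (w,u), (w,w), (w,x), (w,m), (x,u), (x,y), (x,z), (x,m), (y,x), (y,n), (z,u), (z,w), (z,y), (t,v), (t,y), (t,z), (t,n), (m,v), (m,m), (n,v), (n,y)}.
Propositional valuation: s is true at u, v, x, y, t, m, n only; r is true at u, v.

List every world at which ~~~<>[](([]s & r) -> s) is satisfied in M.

none

Recall that []ψ holds at a world iff ψ holds at every accessible world, and <>ψ holds iff ψ holds at some accessible world.
Let φ = ~~~<>[](([]s & r) -> s). Evaluate φ at each world:
  u (successors {t, m}): φ is false.
  v (successors {u, w, z}): φ is false.
  w (successors {u, w, x, m}): φ is false.
  x (successors {u, y, z, m}): φ is false.
  y (successors {x, n}): φ is false.
  z (successors {u, w, y}): φ is false.
  t (successors {v, y, z, n}): φ is false.
  m (successors {v, m}): φ is false.
  n (successors {v, y}): φ is false.
For instance, at x:
  At x: ~~<>[](([]s & r) -> s) is true, so ~~~<>[](([]s & r) -> s) is false.
    At x: ~<>[](([]s & r) -> s) is false, so ~~<>[](([]s & r) -> s) is true.
      At x: <>[](([]s & r) -> s) is true, so ~<>[](([]s & r) -> s) is false.
Satisfying worlds: none.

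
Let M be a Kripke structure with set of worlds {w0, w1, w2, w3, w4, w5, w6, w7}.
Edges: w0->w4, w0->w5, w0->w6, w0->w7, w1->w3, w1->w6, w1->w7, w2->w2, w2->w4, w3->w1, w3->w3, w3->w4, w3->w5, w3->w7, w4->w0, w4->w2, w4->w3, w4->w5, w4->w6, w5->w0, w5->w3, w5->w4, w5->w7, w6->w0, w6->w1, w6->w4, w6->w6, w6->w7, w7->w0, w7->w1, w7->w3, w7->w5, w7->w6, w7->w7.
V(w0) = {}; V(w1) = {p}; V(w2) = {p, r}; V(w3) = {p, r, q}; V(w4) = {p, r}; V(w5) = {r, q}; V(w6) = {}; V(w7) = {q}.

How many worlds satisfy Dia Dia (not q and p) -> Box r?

Let φ = Dia Dia (not q and p) -> Box r. Evaluate φ at each world:
  w0 (successors {w4, w5, w6, w7}): φ is false.
  w1 (successors {w3, w6, w7}): φ is false.
  w2 (successors {w2, w4}): φ is true.
  w3 (successors {w1, w3, w4, w5, w7}): φ is false.
  w4 (successors {w0, w2, w3, w5, w6}): φ is false.
  w5 (successors {w0, w3, w4, w7}): φ is false.
  w6 (successors {w0, w1, w4, w6, w7}): φ is false.
  w7 (successors {w0, w1, w3, w5, w6, w7}): φ is false.
For instance, at w4:
  At w4: Dia Dia (not q and p) is true, Box r is false, so Dia Dia (not q and p) -> Box r is false.
    At w4: Dia Dia (not q and p) requires Dia (not q and p) at some successor in {w0, w2, w3, w5, w6}.
      Dia (not q and p) holds at w0, so Dia Dia (not q and p) is true at w4.
    At w4: Box r requires r at every successor {w0, w2, w3, w5, w6}.
      r fails at w0, so Box r is false at w4.
Satisfying worlds: {w2}

1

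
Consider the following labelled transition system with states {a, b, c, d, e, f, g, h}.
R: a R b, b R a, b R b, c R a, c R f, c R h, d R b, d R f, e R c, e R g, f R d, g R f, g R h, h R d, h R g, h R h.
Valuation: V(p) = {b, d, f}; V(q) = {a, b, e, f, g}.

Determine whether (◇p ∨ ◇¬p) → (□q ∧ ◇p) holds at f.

At f: ◇p ∨ ◇¬p is true, □q ∧ ◇p is false, so (◇p ∨ ◇¬p) → (□q ∧ ◇p) is false.
  At f: ◇p is true, ◇¬p is false, so ◇p ∨ ◇¬p is true.
    At f: ◇p requires p at some successor in {d}.
      p holds at d, so ◇p is true at f.
    At f: ◇¬p requires ¬p at some successor in {d}.
      At d: ¬p is false.
    So ◇¬p is false at f.
  At f: □q is false, ◇p is true, so □q ∧ ◇p is false.
    At f: □q requires q at every successor {d}.
      q fails at d, so □q is false at f.
    At f: ◇p requires p at some successor in {d}.
      p holds at d, so ◇p is true at f.

No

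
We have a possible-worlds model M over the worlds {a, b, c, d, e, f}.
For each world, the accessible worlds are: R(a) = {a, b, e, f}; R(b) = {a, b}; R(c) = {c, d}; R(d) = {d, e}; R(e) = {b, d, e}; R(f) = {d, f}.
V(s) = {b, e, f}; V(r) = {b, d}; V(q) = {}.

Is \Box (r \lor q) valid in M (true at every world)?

No

Let φ = \Box (r \lor q). Evaluate φ at each world:
  a (successors {a, b, e, f}): φ is false.
  b (successors {a, b}): φ is false.
  c (successors {c, d}): φ is false.
  d (successors {d, e}): φ is false.
  e (successors {b, d, e}): φ is false.
  f (successors {d, f}): φ is false.
Detail at a (counterexample):
  At a: \Box (r \lor q) requires r \lor q at every successor {a, b, e, f}.
    r \lor q fails at a, so \Box (r \lor q) is false at a.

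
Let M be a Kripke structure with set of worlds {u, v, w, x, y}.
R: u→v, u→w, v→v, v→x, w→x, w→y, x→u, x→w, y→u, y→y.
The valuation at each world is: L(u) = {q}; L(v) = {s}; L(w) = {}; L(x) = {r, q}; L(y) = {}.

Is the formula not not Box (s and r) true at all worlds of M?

Let φ = not not Box (s and r). Evaluate φ at each world:
  u (successors {v, w}): φ is false.
  v (successors {v, x}): φ is false.
  w (successors {x, y}): φ is false.
  x (successors {u, w}): φ is false.
  y (successors {u, y}): φ is false.
Detail at u (counterexample):
  At u: not Box (s and r) is true, so not not Box (s and r) is false.
    At u: Box (s and r) is false, so not Box (s and r) is true.
      At u: Box (s and r) requires s and r at every successor {v, w}.
        s and r fails at v, so Box (s and r) is false at u.

No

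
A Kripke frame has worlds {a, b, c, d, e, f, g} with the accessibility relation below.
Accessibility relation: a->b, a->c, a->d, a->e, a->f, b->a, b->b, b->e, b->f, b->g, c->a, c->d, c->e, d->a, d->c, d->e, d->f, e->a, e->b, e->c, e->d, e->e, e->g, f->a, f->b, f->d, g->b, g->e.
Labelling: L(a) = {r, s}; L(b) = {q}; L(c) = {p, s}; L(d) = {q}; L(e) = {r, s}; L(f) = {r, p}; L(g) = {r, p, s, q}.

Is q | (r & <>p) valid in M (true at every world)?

Let φ = q | (r & <>p). Evaluate φ at each world:
  a (successors {b, c, d, e, f}): φ is true.
  b (successors {a, b, e, f, g}): φ is true.
  c (successors {a, d, e}): φ is false.
  d (successors {a, c, e, f}): φ is true.
  e (successors {a, b, c, d, e, g}): φ is true.
  f (successors {a, b, d}): φ is false.
  g (successors {b, e}): φ is true.
Detail at c (counterexample):
  At c: q is false, r & <>p is false, so q | (r & <>p) is false.
    At c: r is false, <>p is false, so r & <>p is false.
      At c: <>p requires p at some successor in {a, d, e}.
        At a: p is false.
        At d: p is false.
        At e: p is false.
      So <>p is false at c.

No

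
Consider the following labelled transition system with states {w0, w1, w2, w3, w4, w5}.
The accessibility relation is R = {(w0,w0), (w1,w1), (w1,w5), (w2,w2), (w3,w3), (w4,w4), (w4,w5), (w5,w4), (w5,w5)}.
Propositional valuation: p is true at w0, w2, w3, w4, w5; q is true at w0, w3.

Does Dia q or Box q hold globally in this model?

Let φ = Dia q or Box q. Evaluate φ at each world:
  w0 (successors {w0}): φ is true.
  w1 (successors {w1, w5}): φ is false.
  w2 (successors {w2}): φ is false.
  w3 (successors {w3}): φ is true.
  w4 (successors {w4, w5}): φ is false.
  w5 (successors {w4, w5}): φ is false.
Detail at w1 (counterexample):
  At w1: Dia q is false, Box q is false, so Dia q or Box q is false.
    At w1: Dia q requires q at some successor in {w1, w5}.
      At w1: q is false.
      At w5: q is false.
    So Dia q is false at w1.
    At w1: Box q requires q at every successor {w1, w5}.
      q fails at w1, so Box q is false at w1.

No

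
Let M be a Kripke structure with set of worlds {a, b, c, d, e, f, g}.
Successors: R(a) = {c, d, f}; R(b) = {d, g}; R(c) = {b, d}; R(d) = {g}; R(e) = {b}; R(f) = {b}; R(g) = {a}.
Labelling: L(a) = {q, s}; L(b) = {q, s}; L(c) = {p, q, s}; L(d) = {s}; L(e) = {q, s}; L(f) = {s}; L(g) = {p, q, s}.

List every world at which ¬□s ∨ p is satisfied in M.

Let φ = ¬□s ∨ p. Evaluate φ at each world:
  a (successors {c, d, f}): φ is false.
  b (successors {d, g}): φ is false.
  c (successors {b, d}): φ is true.
  d (successors {g}): φ is false.
  e (successors {b}): φ is false.
  f (successors {b}): φ is false.
  g (successors {a}): φ is true.
For instance, at d:
  At d: ¬□s is false, p is false, so ¬□s ∨ p is false.
    At d: □s is true, so ¬□s is false.
      At d: □s requires s at every successor {g}.
        At g: s is true.
      So □s is true at d.
Satisfying worlds: {c, g}

c, g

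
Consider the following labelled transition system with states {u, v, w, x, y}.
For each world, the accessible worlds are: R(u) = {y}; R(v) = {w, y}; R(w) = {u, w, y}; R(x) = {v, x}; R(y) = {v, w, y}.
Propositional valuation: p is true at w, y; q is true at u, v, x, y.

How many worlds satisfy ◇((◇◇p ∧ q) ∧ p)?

Recall that ◇ψ holds at a world iff ψ holds at some accessible world.
Let φ = ◇((◇◇p ∧ q) ∧ p). Evaluate φ at each world:
  u (successors {y}): φ is true.
  v (successors {w, y}): φ is true.
  w (successors {u, w, y}): φ is true.
  x (successors {v, x}): φ is false.
  y (successors {v, w, y}): φ is true.
For instance, at y:
  At y: ◇((◇◇p ∧ q) ∧ p) requires (◇◇p ∧ q) ∧ p at some successor in {v, w, y}.
    (◇◇p ∧ q) ∧ p holds at y, so ◇((◇◇p ∧ q) ∧ p) is true at y.
      At y: ◇◇p ∧ q is true, p is true, so (◇◇p ∧ q) ∧ p is true.
Satisfying worlds: {u, v, w, y}

4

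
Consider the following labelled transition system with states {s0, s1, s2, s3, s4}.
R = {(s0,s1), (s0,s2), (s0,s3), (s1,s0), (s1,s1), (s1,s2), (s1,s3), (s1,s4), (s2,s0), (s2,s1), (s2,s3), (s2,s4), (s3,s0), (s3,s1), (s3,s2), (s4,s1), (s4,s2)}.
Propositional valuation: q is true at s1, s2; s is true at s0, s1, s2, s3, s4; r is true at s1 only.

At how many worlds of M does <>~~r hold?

5

Let φ = <>~~r. Evaluate φ at each world:
  s0 (successors {s1, s2, s3}): φ is true.
  s1 (successors {s0, s1, s2, s3, s4}): φ is true.
  s2 (successors {s0, s1, s3, s4}): φ is true.
  s3 (successors {s0, s1, s2}): φ is true.
  s4 (successors {s1, s2}): φ is true.
For instance, at s2:
  At s2: <>~~r requires ~~r at some successor in {s0, s1, s3, s4}.
    ~~r holds at s1, so <>~~r is true at s2.
Satisfying worlds: {s0, s1, s2, s3, s4}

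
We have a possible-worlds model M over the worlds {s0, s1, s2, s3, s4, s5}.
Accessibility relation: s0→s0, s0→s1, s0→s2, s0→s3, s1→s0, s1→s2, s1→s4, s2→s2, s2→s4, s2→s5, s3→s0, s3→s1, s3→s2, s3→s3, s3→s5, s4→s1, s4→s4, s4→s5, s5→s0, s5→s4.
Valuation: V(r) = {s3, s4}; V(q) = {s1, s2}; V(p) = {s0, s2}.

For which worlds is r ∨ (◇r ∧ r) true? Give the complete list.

s3, s4

Let φ = r ∨ (◇r ∧ r). Evaluate φ at each world:
  s0 (successors {s0, s1, s2, s3}): φ is false.
  s1 (successors {s0, s2, s4}): φ is false.
  s2 (successors {s2, s4, s5}): φ is false.
  s3 (successors {s0, s1, s2, s3, s5}): φ is true.
  s4 (successors {s1, s4, s5}): φ is true.
  s5 (successors {s0, s4}): φ is false.
For instance, at s2:
  At s2: r is false, ◇r ∧ r is false, so r ∨ (◇r ∧ r) is false.
    At s2: ◇r is true, r is false, so ◇r ∧ r is false.
      At s2: ◇r requires r at some successor in {s2, s4, s5}.
        r holds at s4, so ◇r is true at s2.
Satisfying worlds: {s3, s4}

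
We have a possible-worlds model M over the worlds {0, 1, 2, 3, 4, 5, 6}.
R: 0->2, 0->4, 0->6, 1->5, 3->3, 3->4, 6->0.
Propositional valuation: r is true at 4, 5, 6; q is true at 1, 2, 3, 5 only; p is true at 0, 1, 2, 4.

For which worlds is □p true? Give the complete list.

2, 4, 5, 6

Recall that □ψ holds at a world iff ψ holds at every accessible world, and ◇ψ holds iff ψ holds at some accessible world.
Let φ = □p. Evaluate φ at each world:
  0 (successors {2, 4, 6}): φ is false.
  1 (successors {5}): φ is false.
  2 (successors ∅): φ is true.
  3 (successors {3, 4}): φ is false.
  4 (successors ∅): φ is true.
  5 (successors ∅): φ is true.
  6 (successors {0}): φ is true.
For instance, at 3:
  At 3: □p requires p at every successor {3, 4}.
    p fails at 3, so □p is false at 3.
Satisfying worlds: {2, 4, 5, 6}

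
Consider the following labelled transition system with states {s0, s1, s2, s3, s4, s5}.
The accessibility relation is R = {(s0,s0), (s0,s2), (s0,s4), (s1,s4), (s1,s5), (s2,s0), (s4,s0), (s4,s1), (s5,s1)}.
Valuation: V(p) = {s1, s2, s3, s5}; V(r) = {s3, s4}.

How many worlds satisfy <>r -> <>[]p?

Recall that []ψ holds at a world iff ψ holds at every accessible world, and <>ψ holds iff ψ holds at some accessible world.
Let φ = <>r -> <>[]p. Evaluate φ at each world:
  s0 (successors {s0, s2, s4}): φ is false.
  s1 (successors {s4, s5}): φ is true.
  s2 (successors {s0}): φ is true.
  s3 (successors ∅): φ is true.
  s4 (successors {s0, s1}): φ is true.
  s5 (successors {s1}): φ is true.
For instance, at s0:
  At s0: <>r is true, <>[]p is false, so <>r -> <>[]p is false.
    At s0: <>r requires r at some successor in {s0, s2, s4}.
      r holds at s4, so <>r is true at s0.
    At s0: <>[]p requires []p at some successor in {s0, s2, s4}.
      At s0: []p is false.
      At s2: []p is false.
      At s4: []p is false.
    So <>[]p is false at s0.
Satisfying worlds: {s1, s2, s3, s4, s5}

5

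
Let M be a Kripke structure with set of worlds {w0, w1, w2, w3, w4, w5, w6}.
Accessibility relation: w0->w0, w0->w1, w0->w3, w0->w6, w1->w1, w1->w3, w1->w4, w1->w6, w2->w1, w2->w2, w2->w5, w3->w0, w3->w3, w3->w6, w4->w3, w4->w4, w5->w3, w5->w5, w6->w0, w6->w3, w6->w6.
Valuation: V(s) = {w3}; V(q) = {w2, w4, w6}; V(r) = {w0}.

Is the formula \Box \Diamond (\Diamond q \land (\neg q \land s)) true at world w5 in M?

At w5: \Box \Diamond (\Diamond q \land (\neg q \land s)) requires \Diamond (\Diamond q \land (\neg q \land s)) at every successor {w3, w5}.
    At w3: \Diamond (\Diamond q \land (\neg q \land s)) requires \Diamond q \land (\neg q \land s) at some successor in {w0, w3, w6}.
      \Diamond q \land (\neg q \land s) holds at w3, so \Diamond (\Diamond q \land (\neg q \land s)) is true at w3.
    At w5: \Diamond (\Diamond q \land (\neg q \land s)) requires \Diamond q \land (\neg q \land s) at some successor in {w3, w5}.
      \Diamond q \land (\neg q \land s) holds at w3, so \Diamond (\Diamond q \land (\neg q \land s)) is true at w5.
So \Box \Diamond (\Diamond q \land (\neg q \land s)) is true at w5.

Yes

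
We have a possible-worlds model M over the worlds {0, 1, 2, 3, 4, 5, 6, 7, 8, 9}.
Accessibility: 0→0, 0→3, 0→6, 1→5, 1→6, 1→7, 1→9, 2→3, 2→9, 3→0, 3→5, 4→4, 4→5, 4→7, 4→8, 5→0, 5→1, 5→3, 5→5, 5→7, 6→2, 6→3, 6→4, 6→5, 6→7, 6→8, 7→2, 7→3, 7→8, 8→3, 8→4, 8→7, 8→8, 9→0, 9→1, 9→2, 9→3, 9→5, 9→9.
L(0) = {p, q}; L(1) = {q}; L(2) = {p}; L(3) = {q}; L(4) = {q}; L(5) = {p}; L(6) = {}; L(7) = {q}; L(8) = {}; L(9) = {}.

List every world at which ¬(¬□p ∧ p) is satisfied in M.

1, 3, 4, 6, 7, 8, 9

Let φ = ¬(¬□p ∧ p). Evaluate φ at each world:
  0 (successors {0, 3, 6}): φ is false.
  1 (successors {5, 6, 7, 9}): φ is true.
  2 (successors {3, 9}): φ is false.
  3 (successors {0, 5}): φ is true.
  4 (successors {4, 5, 7, 8}): φ is true.
  5 (successors {0, 1, 3, 5, 7}): φ is false.
  6 (successors {2, 3, 4, 5, 7, 8}): φ is true.
  7 (successors {2, 3, 8}): φ is true.
  8 (successors {3, 4, 7, 8}): φ is true.
  9 (successors {0, 1, 2, 3, 5, 9}): φ is true.
For instance, at 8:
  At 8: ¬□p ∧ p is false, so ¬(¬□p ∧ p) is true.
    At 8: ¬□p is true, p is false, so ¬□p ∧ p is false.
      At 8: □p is false, so ¬□p is true.
Satisfying worlds: {1, 3, 4, 6, 7, 8, 9}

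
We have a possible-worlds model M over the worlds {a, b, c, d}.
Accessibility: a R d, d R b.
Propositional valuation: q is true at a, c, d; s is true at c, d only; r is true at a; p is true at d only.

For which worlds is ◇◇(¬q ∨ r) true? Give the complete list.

Let φ = ◇◇(¬q ∨ r). Evaluate φ at each world:
  a (successors {d}): φ is true.
  b (successors ∅): φ is false.
  c (successors ∅): φ is false.
  d (successors {b}): φ is false.
For instance, at d:
  At d: ◇◇(¬q ∨ r) requires ◇(¬q ∨ r) at some successor in {b}.
    At b: ◇(¬q ∨ r) is false.
  So ◇◇(¬q ∨ r) is false at d.
Satisfying worlds: {a}

a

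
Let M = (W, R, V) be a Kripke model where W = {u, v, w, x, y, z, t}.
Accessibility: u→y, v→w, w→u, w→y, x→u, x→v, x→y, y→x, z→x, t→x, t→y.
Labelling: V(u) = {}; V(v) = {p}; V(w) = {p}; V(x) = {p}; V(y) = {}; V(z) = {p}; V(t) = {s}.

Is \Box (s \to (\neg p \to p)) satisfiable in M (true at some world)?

Let φ = \Box (s \to (\neg p \to p)). Evaluate φ at each world:
  u (successors {y}): φ is true.
  v (successors {w}): φ is true.
  w (successors {u, y}): φ is true.
  x (successors {u, v, y}): φ is true.
  y (successors {x}): φ is true.
  z (successors {x}): φ is true.
  t (successors {x, y}): φ is true.
Detail at u (witness):
  At u: \Box (s \to (\neg p \to p)) requires s \to (\neg p \to p) at every successor {y}.
    At y: s \to (\neg p \to p) is true.
  So \Box (s \to (\neg p \to p)) is true at u.

Yes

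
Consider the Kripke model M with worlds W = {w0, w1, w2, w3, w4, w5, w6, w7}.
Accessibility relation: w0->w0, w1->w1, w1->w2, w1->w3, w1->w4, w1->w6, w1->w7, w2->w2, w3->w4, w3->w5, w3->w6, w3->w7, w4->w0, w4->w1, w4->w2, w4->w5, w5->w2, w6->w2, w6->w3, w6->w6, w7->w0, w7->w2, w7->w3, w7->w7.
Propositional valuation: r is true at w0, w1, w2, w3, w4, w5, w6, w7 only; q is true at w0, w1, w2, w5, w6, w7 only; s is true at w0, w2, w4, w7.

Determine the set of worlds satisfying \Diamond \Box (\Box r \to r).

Let φ = \Diamond \Box (\Box r \to r). Evaluate φ at each world:
  w0 (successors {w0}): φ is true.
  w1 (successors {w1, w2, w3, w4, w6, w7}): φ is true.
  w2 (successors {w2}): φ is true.
  w3 (successors {w4, w5, w6, w7}): φ is true.
  w4 (successors {w0, w1, w2, w5}): φ is true.
  w5 (successors {w2}): φ is true.
  w6 (successors {w2, w3, w6}): φ is true.
  w7 (successors {w0, w2, w3, w7}): φ is true.
For instance, at w3:
  At w3: \Diamond \Box (\Box r \to r) requires \Box (\Box r \to r) at some successor in {w4, w5, w6, w7}.
    \Box (\Box r \to r) holds at w4, so \Diamond \Box (\Box r \to r) is true at w3.
      At w4: \Box (\Box r \to r) requires \Box r \to r at every successor {w0, w1, w2, w5}.
        At w0: \Box r \to r is true.
        At w1: \Box r \to r is true.
        At w2: \Box r \to r is true.
        At w5: \Box r \to r is true.
      So \Box (\Box r \to r) is true at w4.
Satisfying worlds: {w0, w1, w2, w3, w4, w5, w6, w7}

w0, w1, w2, w3, w4, w5, w6, w7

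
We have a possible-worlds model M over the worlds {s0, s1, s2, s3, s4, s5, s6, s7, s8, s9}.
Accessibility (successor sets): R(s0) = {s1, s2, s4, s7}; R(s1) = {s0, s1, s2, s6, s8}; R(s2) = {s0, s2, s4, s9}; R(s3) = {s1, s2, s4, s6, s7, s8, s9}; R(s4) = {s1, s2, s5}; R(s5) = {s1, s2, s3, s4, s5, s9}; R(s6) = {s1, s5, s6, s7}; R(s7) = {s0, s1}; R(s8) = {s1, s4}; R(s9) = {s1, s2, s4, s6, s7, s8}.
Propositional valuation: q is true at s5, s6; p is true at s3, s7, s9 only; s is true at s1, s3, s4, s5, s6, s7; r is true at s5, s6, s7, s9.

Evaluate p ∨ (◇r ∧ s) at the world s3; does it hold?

Recall that ◇ψ holds at a world iff ψ holds at some accessible world.
At s3: p is true, ◇r ∧ s is true, so p ∨ (◇r ∧ s) is true.
  At s3: ◇r is true, s is true, so ◇r ∧ s is true.
    At s3: ◇r requires r at some successor in {s1, s2, s4, s6, s7, s8, s9}.
      r holds at s6, so ◇r is true at s3.

Yes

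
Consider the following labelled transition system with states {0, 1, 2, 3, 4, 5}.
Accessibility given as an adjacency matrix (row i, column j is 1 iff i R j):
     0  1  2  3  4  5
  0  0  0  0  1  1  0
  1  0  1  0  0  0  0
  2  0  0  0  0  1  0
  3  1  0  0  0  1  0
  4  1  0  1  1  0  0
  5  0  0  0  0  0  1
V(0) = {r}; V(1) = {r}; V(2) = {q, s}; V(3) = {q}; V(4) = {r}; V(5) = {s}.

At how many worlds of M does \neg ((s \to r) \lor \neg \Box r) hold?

1

Let φ = \neg ((s \to r) \lor \neg \Box r). Evaluate φ at each world:
  0 (successors {3, 4}): φ is false.
  1 (successors {1}): φ is false.
  2 (successors {4}): φ is true.
  3 (successors {0, 4}): φ is false.
  4 (successors {0, 2, 3}): φ is false.
  5 (successors {5}): φ is false.
For instance, at 2:
  At 2: (s \to r) \lor \neg \Box r is false, so \neg ((s \to r) \lor \neg \Box r) is true.
    At 2: s \to r is false, \neg \Box r is false, so (s \to r) \lor \neg \Box r is false.
      At 2: \Box r is true, so \neg \Box r is false.
Satisfying worlds: {2}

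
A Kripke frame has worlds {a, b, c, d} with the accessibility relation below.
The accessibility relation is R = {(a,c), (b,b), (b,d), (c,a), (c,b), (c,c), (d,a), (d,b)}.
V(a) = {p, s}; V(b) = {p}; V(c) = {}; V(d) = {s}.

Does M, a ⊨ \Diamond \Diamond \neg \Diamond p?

At a: \Diamond \Diamond \neg \Diamond p requires \Diamond \neg \Diamond p at some successor in {c}.
  \Diamond \neg \Diamond p holds at c, so \Diamond \Diamond \neg \Diamond p is true at a.
    At c: \Diamond \neg \Diamond p requires \neg \Diamond p at some successor in {a, b, c}.
      \neg \Diamond p holds at a, so \Diamond \neg \Diamond p is true at c.

Yes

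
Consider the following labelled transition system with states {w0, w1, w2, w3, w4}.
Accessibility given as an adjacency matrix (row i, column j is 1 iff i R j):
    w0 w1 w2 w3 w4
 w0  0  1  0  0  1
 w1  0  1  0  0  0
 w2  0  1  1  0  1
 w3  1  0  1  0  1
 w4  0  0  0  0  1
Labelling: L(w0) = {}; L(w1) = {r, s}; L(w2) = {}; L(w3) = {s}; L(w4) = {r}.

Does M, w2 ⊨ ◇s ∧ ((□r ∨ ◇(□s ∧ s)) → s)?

At w2: ◇s is true, (□r ∨ ◇(□s ∧ s)) → s is false, so ◇s ∧ ((□r ∨ ◇(□s ∧ s)) → s) is false.
  At w2: ◇s requires s at some successor in {w1, w2, w4}.
    s holds at w1, so ◇s is true at w2.
  At w2: □r ∨ ◇(□s ∧ s) is true, s is false, so (□r ∨ ◇(□s ∧ s)) → s is false.
    At w2: □r is false, ◇(□s ∧ s) is true, so □r ∨ ◇(□s ∧ s) is true.
      At w2: □r requires r at every successor {w1, w2, w4}.
        r fails at w2, so □r is false at w2.
      At w2: ◇(□s ∧ s) requires □s ∧ s at some successor in {w1, w2, w4}.
        □s ∧ s holds at w1, so ◇(□s ∧ s) is true at w2.

No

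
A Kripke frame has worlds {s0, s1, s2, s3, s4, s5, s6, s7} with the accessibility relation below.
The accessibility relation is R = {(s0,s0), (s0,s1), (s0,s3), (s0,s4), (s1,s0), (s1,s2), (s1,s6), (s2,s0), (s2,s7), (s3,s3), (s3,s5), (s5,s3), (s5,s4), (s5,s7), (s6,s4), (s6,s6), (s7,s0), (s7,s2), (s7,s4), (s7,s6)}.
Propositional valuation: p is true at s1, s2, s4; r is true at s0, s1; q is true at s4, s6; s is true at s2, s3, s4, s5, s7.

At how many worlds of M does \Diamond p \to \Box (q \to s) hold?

5

Let φ = \Diamond p \to \Box (q \to s). Evaluate φ at each world:
  s0 (successors {s0, s1, s3, s4}): φ is true.
  s1 (successors {s0, s2, s6}): φ is false.
  s2 (successors {s0, s7}): φ is true.
  s3 (successors {s3, s5}): φ is true.
  s4 (successors ∅): φ is true.
  s5 (successors {s3, s4, s7}): φ is true.
  s6 (successors {s4, s6}): φ is false.
  s7 (successors {s0, s2, s4, s6}): φ is false.
For instance, at s1:
  At s1: \Diamond p is true, \Box (q \to s) is false, so \Diamond p \to \Box (q \to s) is false.
    At s1: \Diamond p requires p at some successor in {s0, s2, s6}.
      p holds at s2, so \Diamond p is true at s1.
    At s1: \Box (q \to s) requires q \to s at every successor {s0, s2, s6}.
      q \to s fails at s6, so \Box (q \to s) is false at s1.
Satisfying worlds: {s0, s2, s3, s4, s5}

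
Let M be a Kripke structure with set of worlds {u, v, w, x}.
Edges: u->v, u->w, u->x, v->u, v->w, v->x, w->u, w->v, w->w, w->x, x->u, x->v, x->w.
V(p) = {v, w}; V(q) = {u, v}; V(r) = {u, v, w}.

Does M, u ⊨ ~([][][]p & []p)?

At u: [][][]p & []p is false, so ~([][][]p & []p) is true.
  At u: [][][]p is false, []p is false, so [][][]p & []p is false.
    At u: [][][]p requires [][]p at every successor {v, w, x}.
      [][]p fails at v, so [][][]p is false at u.
    At u: []p requires p at every successor {v, w, x}.
      p fails at x, so []p is false at u.

Yes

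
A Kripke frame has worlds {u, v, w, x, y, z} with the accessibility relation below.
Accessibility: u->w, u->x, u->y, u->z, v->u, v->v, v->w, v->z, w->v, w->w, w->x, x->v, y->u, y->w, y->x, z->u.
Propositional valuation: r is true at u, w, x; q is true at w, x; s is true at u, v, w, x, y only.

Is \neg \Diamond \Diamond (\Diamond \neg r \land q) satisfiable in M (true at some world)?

Let φ = \neg \Diamond \Diamond (\Diamond \neg r \land q). Evaluate φ at each world:
  u (successors {w, x, y, z}): φ is false.
  v (successors {u, v, w, z}): φ is false.
  w (successors {v, w, x}): φ is false.
  x (successors {v}): φ is false.
  y (successors {u, w, x}): φ is false.
  z (successors {u}): φ is false.
For instance, at v:
  At v: \Diamond \Diamond (\Diamond \neg r \land q) is true, so \neg \Diamond \Diamond (\Diamond \neg r \land q) is false.
    At v: \Diamond \Diamond (\Diamond \neg r \land q) requires \Diamond (\Diamond \neg r \land q) at some successor in {u, v, w, z}.
      \Diamond (\Diamond \neg r \land q) holds at u, so \Diamond \Diamond (\Diamond \neg r \land q) is true at v.

No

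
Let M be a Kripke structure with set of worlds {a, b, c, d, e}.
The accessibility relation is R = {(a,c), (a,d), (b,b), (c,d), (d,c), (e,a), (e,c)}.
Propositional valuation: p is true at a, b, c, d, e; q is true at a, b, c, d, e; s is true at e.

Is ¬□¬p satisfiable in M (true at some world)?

Yes

Recall that □ψ holds at a world iff ψ holds at every accessible world, and ◇ψ holds iff ψ holds at some accessible world.
Let φ = ¬□¬p. Evaluate φ at each world:
  a (successors {c, d}): φ is true.
  b (successors {b}): φ is true.
  c (successors {d}): φ is true.
  d (successors {c}): φ is true.
  e (successors {a, c}): φ is true.
Detail at a (witness):
  At a: □¬p is false, so ¬□¬p is true.
    At a: □¬p requires ¬p at every successor {c, d}.
      ¬p fails at c, so □¬p is false at a.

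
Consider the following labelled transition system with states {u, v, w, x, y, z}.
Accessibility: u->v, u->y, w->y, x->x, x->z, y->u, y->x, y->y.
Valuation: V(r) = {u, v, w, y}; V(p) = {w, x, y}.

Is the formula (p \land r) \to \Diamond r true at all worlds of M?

Let φ = (p \land r) \to \Diamond r. Evaluate φ at each world:
  u (successors {v, y}): φ is true.
  v (successors ∅): φ is true.
  w (successors {y}): φ is true.
  x (successors {x, z}): φ is true.
  y (successors {u, x, y}): φ is true.
  z (successors ∅): φ is true.
For instance, at w:
  At w: p \land r is true, \Diamond r is true, so (p \land r) \to \Diamond r is true.
    At w: \Diamond r requires r at some successor in {y}.
      r holds at y, so \Diamond r is true at w.

Yes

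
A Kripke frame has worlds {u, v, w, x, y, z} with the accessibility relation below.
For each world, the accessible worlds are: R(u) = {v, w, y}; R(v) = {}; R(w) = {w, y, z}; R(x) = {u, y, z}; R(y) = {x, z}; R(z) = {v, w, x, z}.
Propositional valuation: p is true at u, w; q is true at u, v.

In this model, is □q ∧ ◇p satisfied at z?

At z: □q is false, ◇p is true, so □q ∧ ◇p is false.
  At z: □q requires q at every successor {v, w, x, z}.
    q fails at w, so □q is false at z.
  At z: ◇p requires p at some successor in {v, w, x, z}.
    p holds at w, so ◇p is true at z.

No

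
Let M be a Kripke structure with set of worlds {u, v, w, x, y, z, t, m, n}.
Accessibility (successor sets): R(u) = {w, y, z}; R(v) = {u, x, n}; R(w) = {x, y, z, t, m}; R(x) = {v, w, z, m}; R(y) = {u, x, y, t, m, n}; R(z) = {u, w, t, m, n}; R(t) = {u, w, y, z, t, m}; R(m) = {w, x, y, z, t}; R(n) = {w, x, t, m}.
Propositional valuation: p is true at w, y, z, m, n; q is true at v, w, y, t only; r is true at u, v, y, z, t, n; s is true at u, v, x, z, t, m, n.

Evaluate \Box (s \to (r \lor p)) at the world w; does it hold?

No

Recall that \Box ψ holds at a world iff ψ holds at every accessible world, and \Diamond ψ holds iff ψ holds at some accessible world.
At w: \Box (s \to (r \lor p)) requires s \to (r \lor p) at every successor {x, y, z, t, m}.
  s \to (r \lor p) fails at x, so \Box (s \to (r \lor p)) is false at w.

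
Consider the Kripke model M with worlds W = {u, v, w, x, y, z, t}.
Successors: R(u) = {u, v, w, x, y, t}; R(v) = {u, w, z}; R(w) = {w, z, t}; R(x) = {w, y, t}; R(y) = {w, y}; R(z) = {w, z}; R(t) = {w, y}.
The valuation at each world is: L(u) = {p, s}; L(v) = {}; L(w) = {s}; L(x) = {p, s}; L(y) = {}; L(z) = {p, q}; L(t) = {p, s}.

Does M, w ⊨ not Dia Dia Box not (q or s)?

At w: Dia Dia Box not (q or s) is false, so not Dia Dia Box not (q or s) is true.
  At w: Dia Dia Box not (q or s) requires Dia Box not (q or s) at some successor in {w, z, t}.
    At w: Dia Box not (q or s) is false.
    At z: Dia Box not (q or s) is false.
    At t: Dia Box not (q or s) is false.
  So Dia Dia Box not (q or s) is false at w.

Yes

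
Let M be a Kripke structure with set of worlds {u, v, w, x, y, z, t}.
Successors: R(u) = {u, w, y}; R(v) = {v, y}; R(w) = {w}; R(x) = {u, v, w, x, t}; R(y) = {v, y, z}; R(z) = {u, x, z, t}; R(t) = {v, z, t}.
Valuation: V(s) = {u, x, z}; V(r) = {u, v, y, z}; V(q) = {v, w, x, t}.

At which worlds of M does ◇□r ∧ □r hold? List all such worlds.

v, y

Let φ = ◇□r ∧ □r. Evaluate φ at each world:
  u (successors {u, w, y}): φ is false.
  v (successors {v, y}): φ is true.
  w (successors {w}): φ is false.
  x (successors {u, v, w, x, t}): φ is false.
  y (successors {v, y, z}): φ is true.
  z (successors {u, x, z, t}): φ is false.
  t (successors {v, z, t}): φ is false.
For instance, at t:
  At t: ◇□r is true, □r is false, so ◇□r ∧ □r is false.
    At t: ◇□r requires □r at some successor in {v, z, t}.
      □r holds at v, so ◇□r is true at t.
    At t: □r requires r at every successor {v, z, t}.
      r fails at t, so □r is false at t.
Satisfying worlds: {v, y}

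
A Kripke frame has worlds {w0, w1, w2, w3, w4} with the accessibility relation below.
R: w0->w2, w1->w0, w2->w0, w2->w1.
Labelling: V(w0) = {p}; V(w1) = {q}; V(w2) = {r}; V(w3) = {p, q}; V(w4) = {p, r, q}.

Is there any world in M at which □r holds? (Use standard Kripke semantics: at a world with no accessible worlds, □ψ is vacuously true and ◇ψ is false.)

Recall that □ψ holds at a world iff ψ holds at every accessible world, and ◇ψ holds iff ψ holds at some accessible world.
Let φ = □r. Evaluate φ at each world:
  w0 (successors {w2}): φ is true.
  w1 (successors {w0}): φ is false.
  w2 (successors {w0, w1}): φ is false.
  w3 (successors ∅): φ is true.
  w4 (successors ∅): φ is true.
Detail at w0 (witness):
  At w0: □r requires r at every successor {w2}.
    At w2: r is true.
  So □r is true at w0.

Yes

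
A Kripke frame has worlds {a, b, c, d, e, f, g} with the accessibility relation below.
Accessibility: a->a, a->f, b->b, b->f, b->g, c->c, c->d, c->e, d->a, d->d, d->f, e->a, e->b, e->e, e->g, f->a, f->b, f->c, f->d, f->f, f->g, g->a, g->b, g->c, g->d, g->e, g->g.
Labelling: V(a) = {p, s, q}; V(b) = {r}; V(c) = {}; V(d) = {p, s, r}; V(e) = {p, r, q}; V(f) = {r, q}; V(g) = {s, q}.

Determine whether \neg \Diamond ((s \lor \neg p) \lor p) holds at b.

No

At b: \Diamond ((s \lor \neg p) \lor p) is true, so \neg \Diamond ((s \lor \neg p) \lor p) is false.
  At b: \Diamond ((s \lor \neg p) \lor p) requires (s \lor \neg p) \lor p at some successor in {b, f, g}.
    (s \lor \neg p) \lor p holds at b, so \Diamond ((s \lor \neg p) \lor p) is true at b.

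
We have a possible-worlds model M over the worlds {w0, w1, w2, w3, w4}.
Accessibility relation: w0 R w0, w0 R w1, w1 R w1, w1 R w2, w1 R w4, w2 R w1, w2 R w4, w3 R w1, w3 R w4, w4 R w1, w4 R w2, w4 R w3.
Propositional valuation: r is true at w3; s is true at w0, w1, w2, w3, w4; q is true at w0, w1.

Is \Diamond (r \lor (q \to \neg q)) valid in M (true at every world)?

Let φ = \Diamond (r \lor (q \to \neg q)). Evaluate φ at each world:
  w0 (successors {w0, w1}): φ is false.
  w1 (successors {w1, w2, w4}): φ is true.
  w2 (successors {w1, w4}): φ is true.
  w3 (successors {w1, w4}): φ is true.
  w4 (successors {w1, w2, w3}): φ is true.
Detail at w0 (counterexample):
  At w0: \Diamond (r \lor (q \to \neg q)) requires r \lor (q \to \neg q) at some successor in {w0, w1}.
    At w0: r \lor (q \to \neg q) is false.
    At w1: r \lor (q \to \neg q) is false.
  So \Diamond (r \lor (q \to \neg q)) is false at w0.

No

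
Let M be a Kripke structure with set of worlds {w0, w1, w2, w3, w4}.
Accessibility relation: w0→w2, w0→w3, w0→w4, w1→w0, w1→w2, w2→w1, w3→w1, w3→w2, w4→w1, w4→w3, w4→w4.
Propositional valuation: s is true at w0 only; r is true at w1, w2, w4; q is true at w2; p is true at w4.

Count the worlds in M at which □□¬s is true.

2

Let φ = □□¬s. Evaluate φ at each world:
  w0 (successors {w2, w3, w4}): φ is true.
  w1 (successors {w0, w2}): φ is true.
  w2 (successors {w1}): φ is false.
  w3 (successors {w1, w2}): φ is false.
  w4 (successors {w1, w3, w4}): φ is false.
For instance, at w3:
  At w3: □□¬s requires □¬s at every successor {w1, w2}.
    □¬s fails at w1, so □□¬s is false at w3.
      At w1: □¬s requires ¬s at every successor {w0, w2}.
        ¬s fails at w0, so □¬s is false at w1.
Satisfying worlds: {w0, w1}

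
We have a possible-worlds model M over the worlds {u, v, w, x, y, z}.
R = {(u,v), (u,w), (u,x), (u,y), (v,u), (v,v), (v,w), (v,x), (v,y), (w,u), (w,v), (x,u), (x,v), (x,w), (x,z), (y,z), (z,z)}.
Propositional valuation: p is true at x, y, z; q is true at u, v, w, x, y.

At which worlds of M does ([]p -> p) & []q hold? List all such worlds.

u, v, w

Recall that []ψ holds at a world iff ψ holds at every accessible world, and <>ψ holds iff ψ holds at some accessible world.
Let φ = ([]p -> p) & []q. Evaluate φ at each world:
  u (successors {v, w, x, y}): φ is true.
  v (successors {u, v, w, x, y}): φ is true.
  w (successors {u, v}): φ is true.
  x (successors {u, v, w, z}): φ is false.
  y (successors {z}): φ is false.
  z (successors {z}): φ is false.
For instance, at v:
  At v: []p -> p is true, []q is true, so ([]p -> p) & []q is true.
    At v: []p is false, p is false, so []p -> p is true.
      At v: []p requires p at every successor {u, v, w, x, y}.
        p fails at u, so []p is false at v.
    At v: []q requires q at every successor {u, v, w, x, y}.
      At u: q is true.
      At v: q is true.
      At w: q is true.
      At x: q is true.
      At y: q is true.
    So []q is true at v.
Satisfying worlds: {u, v, w}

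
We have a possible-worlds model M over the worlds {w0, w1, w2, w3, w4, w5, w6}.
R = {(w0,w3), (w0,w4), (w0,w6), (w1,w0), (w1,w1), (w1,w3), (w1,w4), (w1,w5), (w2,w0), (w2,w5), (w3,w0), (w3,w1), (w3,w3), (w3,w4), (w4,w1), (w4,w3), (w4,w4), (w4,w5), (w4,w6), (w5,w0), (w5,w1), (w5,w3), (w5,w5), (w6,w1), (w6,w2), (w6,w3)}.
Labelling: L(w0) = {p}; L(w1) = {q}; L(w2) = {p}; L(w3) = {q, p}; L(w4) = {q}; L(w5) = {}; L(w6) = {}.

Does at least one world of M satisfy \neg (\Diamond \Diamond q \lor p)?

No

Let φ = \neg (\Diamond \Diamond q \lor p). Evaluate φ at each world:
  w0 (successors {w3, w4, w6}): φ is false.
  w1 (successors {w0, w1, w3, w4, w5}): φ is false.
  w2 (successors {w0, w5}): φ is false.
  w3 (successors {w0, w1, w3, w4}): φ is false.
  w4 (successors {w1, w3, w4, w5, w6}): φ is false.
  w5 (successors {w0, w1, w3, w5}): φ is false.
  w6 (successors {w1, w2, w3}): φ is false.
For instance, at w5:
  At w5: \Diamond \Diamond q \lor p is true, so \neg (\Diamond \Diamond q \lor p) is false.
    At w5: \Diamond \Diamond q is true, p is false, so \Diamond \Diamond q \lor p is true.
      At w5: \Diamond \Diamond q requires \Diamond q at some successor in {w0, w1, w3, w5}.
        \Diamond q holds at w0, so \Diamond \Diamond q is true at w5.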